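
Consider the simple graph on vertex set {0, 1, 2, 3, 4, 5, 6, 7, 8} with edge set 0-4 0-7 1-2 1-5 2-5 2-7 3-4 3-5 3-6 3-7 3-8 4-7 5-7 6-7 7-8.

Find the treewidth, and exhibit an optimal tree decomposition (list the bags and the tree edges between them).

Treewidth 2.
Bags: B1 = {3, 7, 8}  B2 = {3, 5, 7}  B3 = {3, 4, 7}  B4 = {0, 4, 7}  B5 = {3, 6, 7}  B6 = {2, 5, 7}  B7 = {1, 2, 5}
Tree: B1–B2, B1–B3, B3–B4, B3–B5, B2–B6, B6–B7

Each bag holds 3 vertices, so the decomposition has width 2, which upper-bounds the treewidth. For the lower bound, the 3 vertices {1, 2, 5} are pairwise adjacent, and any tree decomposition puts a clique entirely inside one bag — forcing width ≥ 2. The upper and lower bounds meet at 2, so that is the treewidth.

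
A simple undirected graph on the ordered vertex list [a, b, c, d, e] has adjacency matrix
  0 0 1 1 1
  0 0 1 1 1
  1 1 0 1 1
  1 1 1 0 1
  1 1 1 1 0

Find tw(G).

3

A width-3 tree decomposition is:
Bags: B1 = {a, c, d, e}  B2 = {b, c, d, e}
Tree: B1–B2
The largest bag has 4 vertices, giving width 3; this decomposition certifies tw(G) ≤ 3. For the lower bound, the 4 vertices {a, c, d, e} are pairwise adjacent, and any tree decomposition puts a clique entirely inside one bag — forcing width ≥ 3. Therefore the treewidth is 3.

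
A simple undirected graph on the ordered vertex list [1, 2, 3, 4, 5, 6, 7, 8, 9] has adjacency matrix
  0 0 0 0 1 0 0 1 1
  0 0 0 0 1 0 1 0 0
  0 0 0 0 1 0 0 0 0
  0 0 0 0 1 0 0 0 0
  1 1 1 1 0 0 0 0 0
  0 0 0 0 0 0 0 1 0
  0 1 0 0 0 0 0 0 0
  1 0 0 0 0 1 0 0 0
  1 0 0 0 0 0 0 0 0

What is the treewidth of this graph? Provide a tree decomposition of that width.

Treewidth 1.
Bags: B1 = {1, 5}  B2 = {2, 5}  B3 = {1, 8}  B4 = {4, 5}  B5 = {2, 7}  B6 = {3, 5}  B7 = {1, 9}  B8 = {6, 8}
Tree: B1–B2, B1–B3, B2–B4, B2–B5, B1–B6, B1–B7, B3–B8

The largest bag has 2 vertices, giving width 1; this decomposition certifies tw(G) ≤ 1. Since G has at least one edge (e.g. 1–5), it is not an edgeless graph, so tw(G) ≥ 1. The upper and lower bounds meet at 1, so that is the treewidth.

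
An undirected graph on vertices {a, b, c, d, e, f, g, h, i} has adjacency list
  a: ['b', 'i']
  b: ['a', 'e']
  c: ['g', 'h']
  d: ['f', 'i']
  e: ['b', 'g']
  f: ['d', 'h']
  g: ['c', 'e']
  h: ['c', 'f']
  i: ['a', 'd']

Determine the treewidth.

2

A width-2 tree decomposition is:
Bags: B1 = {a, b, e}  B2 = {a, e, i}  B3 = {d, e, i}  B4 = {d, e, f}  B5 = {e, f, h}  B6 = {c, e, h}  B7 = {c, e, g}
Tree: B1–B2, B2–B3, B3–B4, B4–B5, B5–B6, B6–B7
The largest bag has 3 vertices, giving width 2; this decomposition certifies tw(G) ≤ 2. For the lower bound, G contains the cycle e–b–a–i–d–f–h–c–g–e, so G is not a forest; only forests have treewidth ≤ 1, hence tw(G) ≥ 2. Hence tw(G) = 2 exactly.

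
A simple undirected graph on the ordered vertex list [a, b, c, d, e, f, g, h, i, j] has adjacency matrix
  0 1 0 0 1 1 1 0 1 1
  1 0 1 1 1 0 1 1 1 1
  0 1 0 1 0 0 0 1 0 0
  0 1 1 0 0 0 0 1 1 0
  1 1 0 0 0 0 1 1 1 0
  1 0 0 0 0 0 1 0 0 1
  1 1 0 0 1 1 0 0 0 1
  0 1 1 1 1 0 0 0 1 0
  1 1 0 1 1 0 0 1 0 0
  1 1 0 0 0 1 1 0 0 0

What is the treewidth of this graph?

A width-3 tree decomposition is:
Bags: B1 = {a, b, e, i}  B2 = {a, b, e, g}  B3 = {b, e, h, i}  B4 = {a, b, g, j}  B5 = {b, d, h, i}  B6 = {b, c, d, h}  B7 = {a, f, g, j}
Tree: B1–B2, B1–B3, B2–B4, B3–B5, B5–B6, B4–B7
Every bag has size at most 4, so the width is 4 − 1 = 3 and tw(G) ≤ 3. For the lower bound, the 4 vertices {a, f, g, j} are pairwise adjacent, and any tree decomposition puts a clique entirely inside one bag — forcing width ≥ 3. The upper and lower bounds meet at 3, so that is the treewidth.

3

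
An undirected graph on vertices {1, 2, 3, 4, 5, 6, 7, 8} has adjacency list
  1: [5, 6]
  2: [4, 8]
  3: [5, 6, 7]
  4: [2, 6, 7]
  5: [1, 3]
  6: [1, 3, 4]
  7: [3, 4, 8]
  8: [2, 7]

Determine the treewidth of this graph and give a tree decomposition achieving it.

Each bag holds 3 vertices, so the decomposition has width 2, which upper-bounds the treewidth. The edges 8–2–4–7–8 form a cycle, so G is not a tree and its treewidth is at least 2. The upper and lower bounds meet at 2, so that is the treewidth.

Treewidth 2.
Bags: B1 = {2, 7, 8}  B2 = {2, 4, 7}  B3 = {3, 4, 7}  B4 = {3, 4, 6}  B5 = {3, 5, 6}  B6 = {1, 5, 6}
Tree: B1–B2, B2–B3, B3–B4, B4–B5, B5–B6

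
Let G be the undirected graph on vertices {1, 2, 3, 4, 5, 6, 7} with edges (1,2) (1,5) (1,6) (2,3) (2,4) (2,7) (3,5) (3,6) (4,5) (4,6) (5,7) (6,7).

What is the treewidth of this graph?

A width-3 tree decomposition is:
Bags: B1 = {2, 3, 5, 6}  B2 = {2, 5, 6, 7}  B3 = {2, 4, 5, 6}  B4 = {1, 2, 5, 6}
Tree: B1–B2, B2–B3, B3–B4
The largest bag has 4 vertices, giving width 3; this decomposition certifies tw(G) ≤ 3. For the lower bound: the 4 vertex sets {2,3}, {6,7}, {5}, {4} are disjoint, each induces a connected subgraph, and every pair is joined by at least one edge of G. Contracting each set to a single vertex therefore yields K_{4} as a minor, and since treewidth is minor-monotone, tw(G) ≥ tw(K_{4}) = 3. The upper and lower bounds meet at 3, so that is the treewidth.

3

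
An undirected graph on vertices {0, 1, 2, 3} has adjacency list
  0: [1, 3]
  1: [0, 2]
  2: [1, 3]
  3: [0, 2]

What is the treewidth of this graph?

2

A width-2 tree decomposition is:
Bags: B1 = {1, 2, 3}  B2 = {0, 1, 3}
Tree: B1–B2
Each bag holds 3 vertices, so the decomposition has width 2, which upper-bounds the treewidth. For the lower bound, G contains the cycle 1–2–3–0–1, so G is not a forest; only forests have treewidth ≤ 1, hence tw(G) ≥ 2. Hence tw(G) = 2 exactly.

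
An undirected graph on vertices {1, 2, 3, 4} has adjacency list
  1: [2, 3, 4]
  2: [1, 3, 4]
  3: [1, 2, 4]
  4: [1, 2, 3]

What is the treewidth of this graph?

3

A width-3 tree decomposition is:
Bags: B1 = {1, 2, 3, 4}
Tree: (single bag)
With just one bag of size 4, the width is 4 − 1 = 3, so tw(G) ≤ 3. For the lower bound, the 4 vertices {1, 2, 3, 4} are pairwise adjacent, and any tree decomposition puts a clique entirely inside one bag — forcing width ≥ 3. Combining the bounds, tw(G) = 3.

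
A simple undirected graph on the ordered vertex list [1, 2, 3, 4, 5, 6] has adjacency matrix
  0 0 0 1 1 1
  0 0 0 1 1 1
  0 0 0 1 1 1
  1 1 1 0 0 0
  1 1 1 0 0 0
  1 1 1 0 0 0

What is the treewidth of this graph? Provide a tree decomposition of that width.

Treewidth 3.
One such decomposition:
Bags: B1 = {1, 2, 3, 6}  B2 = {1, 2, 3, 5}  B3 = {1, 2, 3, 4}
Tree: B1–B2, B2–B3

Each bag holds 4 vertices, so the decomposition has width 3, which upper-bounds the treewidth. For the lower bound: the 4 vertex sets {3,6}, {2,5}, {1}, {4} are disjoint, each induces a connected subgraph, and every pair is joined by at least one edge of G. Contracting each set to a single vertex therefore yields K_{4} as a minor, and since treewidth is minor-monotone, tw(G) ≥ tw(K_{4}) = 3. Therefore the treewidth is 3.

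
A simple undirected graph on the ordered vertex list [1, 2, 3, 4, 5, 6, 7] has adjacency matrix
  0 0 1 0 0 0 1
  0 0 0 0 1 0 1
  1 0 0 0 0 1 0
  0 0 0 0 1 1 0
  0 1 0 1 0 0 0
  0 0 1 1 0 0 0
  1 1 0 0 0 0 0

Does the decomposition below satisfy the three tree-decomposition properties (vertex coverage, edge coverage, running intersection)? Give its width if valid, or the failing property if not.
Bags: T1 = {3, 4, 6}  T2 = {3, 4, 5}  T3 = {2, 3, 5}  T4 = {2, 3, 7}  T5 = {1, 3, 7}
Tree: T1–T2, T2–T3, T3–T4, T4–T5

Vertex coverage: the bags together contain {1, 2, 3, 4, 5, 6, 7}, the full vertex set. Edge coverage: each edge of G has both endpoints in at least one bag. Running intersection: for every vertex, the bags containing it form a connected subtree. All three properties hold, so this is a valid tree decomposition of width max|bag| − 1 = 2, and hence tw(G) ≤ 2.

Yes; width 2.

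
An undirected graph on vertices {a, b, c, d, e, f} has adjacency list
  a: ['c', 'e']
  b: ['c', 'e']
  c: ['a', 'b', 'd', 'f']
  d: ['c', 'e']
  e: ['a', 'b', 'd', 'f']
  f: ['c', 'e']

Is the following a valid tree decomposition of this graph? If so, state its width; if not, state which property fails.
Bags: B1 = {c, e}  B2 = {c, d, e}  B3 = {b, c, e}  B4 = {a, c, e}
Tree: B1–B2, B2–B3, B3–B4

No — vertex f appears in no bag.

A tree decomposition must satisfy three properties: every vertex lies in some bag; for every edge, both endpoints lie together in some bag; and for every vertex, the bags containing it form a connected subtree. Here vertex f appears in no bag, so the decomposition is invalid.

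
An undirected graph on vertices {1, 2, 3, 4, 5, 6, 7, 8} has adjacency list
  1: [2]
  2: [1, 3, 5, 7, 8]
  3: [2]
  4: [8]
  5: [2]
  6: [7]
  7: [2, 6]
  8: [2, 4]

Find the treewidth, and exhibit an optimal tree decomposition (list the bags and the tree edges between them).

Treewidth 1.
Bags: B1 = {2, 8}  B2 = {2, 7}  B3 = {4, 8}  B4 = {2, 3}  B5 = {2, 5}  B6 = {6, 7}  B7 = {1, 2}
Tree: B1–B2, B1–B3, B2–B4, B4–B5, B2–B6, B2–B7

Every bag has size at most 2, so the width is 2 − 1 = 1 and tw(G) ≤ 1. Since G has at least one edge (e.g. 2–8), it is not an edgeless graph, so tw(G) ≥ 1. Combining the bounds, tw(G) = 1.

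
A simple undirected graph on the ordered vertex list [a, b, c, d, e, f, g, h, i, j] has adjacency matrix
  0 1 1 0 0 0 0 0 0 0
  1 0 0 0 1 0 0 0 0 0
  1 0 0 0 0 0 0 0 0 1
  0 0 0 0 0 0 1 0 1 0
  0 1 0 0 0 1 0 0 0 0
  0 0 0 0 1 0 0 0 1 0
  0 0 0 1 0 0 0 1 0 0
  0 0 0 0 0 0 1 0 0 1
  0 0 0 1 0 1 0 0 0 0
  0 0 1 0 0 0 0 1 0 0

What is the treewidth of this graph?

2

A width-2 tree decomposition is:
Bags: B1 = {g, h, j}  B2 = {c, g, j}  B3 = {a, c, g}  B4 = {a, b, g}  B5 = {b, e, g}  B6 = {e, f, g}  B7 = {f, g, i}  B8 = {d, g, i}
Tree: B1–B2, B2–B3, B3–B4, B4–B5, B5–B6, B6–B7, B7–B8
Every bag has size at most 3, so the width is 3 − 1 = 2 and tw(G) ≤ 2. The edges g–h–j–c–a–b–e–f–i–d–g form a cycle, so G is not a tree and its treewidth is at least 2. Hence tw(G) = 2 exactly.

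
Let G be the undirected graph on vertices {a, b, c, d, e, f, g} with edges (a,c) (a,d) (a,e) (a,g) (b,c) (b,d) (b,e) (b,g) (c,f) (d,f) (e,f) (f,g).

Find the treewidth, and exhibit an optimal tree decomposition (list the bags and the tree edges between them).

The largest bag has 4 vertices, giving width 3; this decomposition certifies tw(G) ≤ 3. For the lower bound: the 4 vertex sets {a,g}, {e,f}, {b}, {c} are disjoint, each induces a connected subgraph, and every pair is joined by at least one edge of G. Contracting each set to a single vertex therefore yields K_{4} as a minor, and since treewidth is minor-monotone, tw(G) ≥ tw(K_{4}) = 3. The upper and lower bounds meet at 3, so that is the treewidth.

Treewidth 3.
One optimal decomposition is:
Bags: B1 = {a, b, f, g}  B2 = {a, b, e, f}  B3 = {a, b, c, f}  B4 = {a, b, d, f}
Tree: B1–B2, B2–B3, B3–B4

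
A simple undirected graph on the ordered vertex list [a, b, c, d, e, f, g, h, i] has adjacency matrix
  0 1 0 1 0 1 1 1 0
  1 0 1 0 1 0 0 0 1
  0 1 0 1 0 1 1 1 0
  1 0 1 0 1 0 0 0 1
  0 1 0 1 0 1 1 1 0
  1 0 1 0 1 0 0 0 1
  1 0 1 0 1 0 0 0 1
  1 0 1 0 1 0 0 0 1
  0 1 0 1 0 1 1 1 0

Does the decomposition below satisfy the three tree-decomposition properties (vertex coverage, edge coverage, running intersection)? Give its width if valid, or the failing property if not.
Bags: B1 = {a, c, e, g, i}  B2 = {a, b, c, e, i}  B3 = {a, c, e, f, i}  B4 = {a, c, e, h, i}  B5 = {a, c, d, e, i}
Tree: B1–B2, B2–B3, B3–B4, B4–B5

Vertex coverage: the bags together contain {a, b, c, d, e, f, g, h, i}, the full vertex set. Edge coverage: each edge of G has both endpoints in at least one bag. Running intersection: for every vertex, the bags containing it form a connected subtree. All three properties hold, so this is a valid tree decomposition of width max|bag| − 1 = 4, and hence tw(G) ≤ 4.

Yes; width 4.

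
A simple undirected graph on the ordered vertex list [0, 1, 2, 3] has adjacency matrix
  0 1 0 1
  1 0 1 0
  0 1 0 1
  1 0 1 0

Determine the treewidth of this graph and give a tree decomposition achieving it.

Each bag holds 3 vertices, so the decomposition has width 2, which upper-bounds the treewidth. Since 3–0–1–2–3 is a cycle in G, G is not acyclic. Forests are exactly the graphs of treewidth ≤ 1, so tw(G) ≥ 2. Therefore the treewidth is 2.

Treewidth 2.
One optimal decomposition is:
Bags: B1 = {0, 1, 3}  B2 = {1, 2, 3}
Tree: B1–B2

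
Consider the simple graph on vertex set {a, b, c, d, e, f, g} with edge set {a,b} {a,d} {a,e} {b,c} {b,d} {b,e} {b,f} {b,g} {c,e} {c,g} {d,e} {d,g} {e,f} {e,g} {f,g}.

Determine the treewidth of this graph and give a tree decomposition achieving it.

Treewidth 3.
One such decomposition:
Bags: B1 = {b, e, f, g}  B2 = {b, d, e, g}  B3 = {b, c, e, g}  B4 = {a, b, d, e}
Tree: B1–B2, B1–B3, B2–B4

The largest bag has 4 vertices, giving width 3; this decomposition certifies tw(G) ≤ 3. Conversely, {b, d, e, g} is a clique of size 4, and the vertices of any clique must share a bag in every tree decomposition; so some bag has ≥ 4 vertices and tw(G) ≥ 3. Combining the bounds, tw(G) = 3.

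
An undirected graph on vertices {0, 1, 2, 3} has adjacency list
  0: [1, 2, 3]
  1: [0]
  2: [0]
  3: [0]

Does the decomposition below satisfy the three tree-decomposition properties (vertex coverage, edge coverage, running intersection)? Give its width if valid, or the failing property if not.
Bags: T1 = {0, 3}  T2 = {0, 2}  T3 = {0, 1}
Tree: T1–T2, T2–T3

Vertex coverage: the bags together contain {0, 1, 2, 3}, the full vertex set. Edge coverage: each edge of G has both endpoints in at least one bag. Running intersection: for every vertex, the bags containing it form a connected subtree. All three properties hold, so this is a valid tree decomposition of width max|bag| − 1 = 1, and hence tw(G) ≤ 1.

Yes; width 1.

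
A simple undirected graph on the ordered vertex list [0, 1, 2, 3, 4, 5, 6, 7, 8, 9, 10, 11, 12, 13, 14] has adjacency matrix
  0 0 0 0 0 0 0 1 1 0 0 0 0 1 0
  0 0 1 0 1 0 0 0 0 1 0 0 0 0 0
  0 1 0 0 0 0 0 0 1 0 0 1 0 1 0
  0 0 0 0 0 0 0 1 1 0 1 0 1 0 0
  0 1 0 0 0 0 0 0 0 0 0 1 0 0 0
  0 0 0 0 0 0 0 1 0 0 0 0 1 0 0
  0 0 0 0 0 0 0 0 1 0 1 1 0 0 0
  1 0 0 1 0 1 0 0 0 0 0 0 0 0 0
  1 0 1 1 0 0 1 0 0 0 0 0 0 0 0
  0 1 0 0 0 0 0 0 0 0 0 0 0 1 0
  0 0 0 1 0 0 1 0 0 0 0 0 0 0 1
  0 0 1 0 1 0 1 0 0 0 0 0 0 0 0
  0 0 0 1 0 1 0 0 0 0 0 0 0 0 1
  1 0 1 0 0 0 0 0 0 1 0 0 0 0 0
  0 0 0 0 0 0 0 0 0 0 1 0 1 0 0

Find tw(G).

A width-3 tree decomposition is:
Bags: B1 = {5, 10, 12, 14}  B2 = {3, 5, 10, 12}  B3 = {3, 5, 7, 10}  B4 = {3, 6, 7, 10}  B5 = {3, 6, 7, 8}  B6 = {0, 6, 7, 8}  B7 = {0, 6, 8, 11}  B8 = {0, 2, 8, 11}  B9 = {0, 2, 11, 13}  B10 = {2, 4, 11, 13}  B11 = {1, 2, 4, 13}  B12 = {1, 4, 9, 13}
Tree: B1–B2, B2–B3, B3–B4, B4–B5, B5–B6, B6–B7, B7–B8, B8–B9, B9–B10, B10–B11, B11–B12
The largest bag has 4 vertices, giving width 3; this decomposition certifies tw(G) ≤ 3. For the lower bound: the 4 vertex sets {5,12,14}, {10}, {3}, {0,6,7,8} are disjoint, each induces a connected subgraph, and every pair is joined by at least one edge of G. Contracting each set to a single vertex therefore yields K_{4} as a minor, and since treewidth is minor-monotone, tw(G) ≥ tw(K_{4}) = 3. Hence tw(G) = 3 exactly.

3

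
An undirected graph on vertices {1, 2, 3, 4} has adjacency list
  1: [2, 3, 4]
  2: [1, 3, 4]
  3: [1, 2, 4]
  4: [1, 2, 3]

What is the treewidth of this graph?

3

A width-3 tree decomposition is:
Bags: B1 = {1, 2, 3, 4}
Tree: (single bag)
A single bag containing all 4 vertices is trivially a valid decomposition of width 3. Conversely, {1, 2, 3, 4} is a clique of size 4, and the vertices of any clique must share a bag in every tree decomposition; so some bag has ≥ 4 vertices and tw(G) ≥ 3. Hence tw(G) = 3 exactly.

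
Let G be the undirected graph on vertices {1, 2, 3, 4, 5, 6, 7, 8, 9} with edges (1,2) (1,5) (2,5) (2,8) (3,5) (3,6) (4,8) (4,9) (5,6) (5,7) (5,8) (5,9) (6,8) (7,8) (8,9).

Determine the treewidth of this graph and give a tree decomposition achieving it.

Treewidth 2.
One such decomposition:
Bags: B1 = {4, 8, 9}  B2 = {5, 8, 9}  B3 = {2, 5, 8}  B4 = {1, 2, 5}  B5 = {5, 7, 8}  B6 = {5, 6, 8}  B7 = {3, 5, 6}
Tree: B1–B2, B2–B3, B3–B4, B3–B5, B3–B6, B6–B7

Every bag has size at most 3, so the width is 3 − 1 = 2 and tw(G) ≤ 2. For the lower bound, the 3 vertices {4, 8, 9} are pairwise adjacent, and any tree decomposition puts a clique entirely inside one bag — forcing width ≥ 2. Hence tw(G) = 2 exactly.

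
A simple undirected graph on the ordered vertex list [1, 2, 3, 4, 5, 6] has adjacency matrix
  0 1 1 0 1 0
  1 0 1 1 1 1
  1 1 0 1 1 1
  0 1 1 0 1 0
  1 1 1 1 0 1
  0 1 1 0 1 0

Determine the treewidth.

A width-3 tree decomposition is:
Bags: B1 = {2, 3, 5, 6}  B2 = {2, 3, 4, 5}  B3 = {1, 2, 3, 5}
Tree: B1–B2, B1–B3
The largest bag has 4 vertices, giving width 3; this decomposition certifies tw(G) ≤ 3. On the other hand G contains the 4-clique {1, 2, 3, 5}. A clique must lie in a single bag of any decomposition, so no decomposition can have width below 3. Combining the bounds, tw(G) = 3.

3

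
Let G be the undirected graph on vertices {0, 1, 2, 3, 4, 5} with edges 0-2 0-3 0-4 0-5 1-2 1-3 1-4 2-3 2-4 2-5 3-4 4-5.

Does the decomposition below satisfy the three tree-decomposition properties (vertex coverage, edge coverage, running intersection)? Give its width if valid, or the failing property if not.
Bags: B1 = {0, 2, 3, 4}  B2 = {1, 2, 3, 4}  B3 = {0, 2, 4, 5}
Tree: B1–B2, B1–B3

Vertex coverage: the bags together contain {0, 1, 2, 3, 4, 5}, the full vertex set. Edge coverage: each edge of G has both endpoints in at least one bag. Running intersection: for every vertex, the bags containing it form a connected subtree. All three properties hold, so this is a valid tree decomposition of width max|bag| − 1 = 3, and hence tw(G) ≤ 3.

Yes; width 3.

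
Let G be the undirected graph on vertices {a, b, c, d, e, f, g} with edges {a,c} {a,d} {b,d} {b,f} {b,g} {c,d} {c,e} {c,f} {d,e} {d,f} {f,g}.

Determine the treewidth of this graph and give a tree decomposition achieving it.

Treewidth 2.
Bags: B1 = {b, f, g}  B2 = {b, d, f}  B3 = {c, d, f}  B4 = {c, d, e}  B5 = {a, c, d}
Tree: B1–B2, B2–B3, B3–B4, B4–B5

Every bag has size at most 3, so the width is 3 − 1 = 2 and tw(G) ≤ 2. For the lower bound, the 3 vertices {c, d, e} are pairwise adjacent, and any tree decomposition puts a clique entirely inside one bag — forcing width ≥ 2. Combining the bounds, tw(G) = 2.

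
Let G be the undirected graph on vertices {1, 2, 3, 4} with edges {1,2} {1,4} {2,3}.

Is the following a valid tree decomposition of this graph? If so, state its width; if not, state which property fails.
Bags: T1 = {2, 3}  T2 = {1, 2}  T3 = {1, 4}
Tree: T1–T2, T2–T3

Every vertex of G appears in some bag (union = {1, 2, 3, 4}); every edge is covered by a bag; and for each vertex v the set of bags containing v is connected in the bag tree. The decomposition is therefore valid. The largest bag has 2 vertices, so the width is 1.

Yes; width 1.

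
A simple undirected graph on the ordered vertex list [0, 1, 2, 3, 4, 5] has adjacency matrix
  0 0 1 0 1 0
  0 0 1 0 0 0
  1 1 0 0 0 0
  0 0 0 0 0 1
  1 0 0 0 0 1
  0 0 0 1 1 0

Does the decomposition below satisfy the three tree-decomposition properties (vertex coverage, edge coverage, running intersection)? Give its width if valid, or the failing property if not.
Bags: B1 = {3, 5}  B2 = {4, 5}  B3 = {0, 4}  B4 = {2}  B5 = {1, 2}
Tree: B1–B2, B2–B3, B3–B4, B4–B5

A tree decomposition must satisfy three properties: every vertex lies in some bag; for every edge, both endpoints lie together in some bag; and for every vertex, the bags containing it form a connected subtree. Here edge (0,2) lies in no bag, so the decomposition is invalid.

No — edge (0,2) lies in no bag.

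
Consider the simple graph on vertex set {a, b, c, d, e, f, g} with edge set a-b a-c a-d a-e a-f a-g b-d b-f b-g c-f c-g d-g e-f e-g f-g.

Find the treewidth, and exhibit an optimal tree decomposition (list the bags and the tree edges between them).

Each bag holds 4 vertices, so the decomposition has width 3, which upper-bounds the treewidth. Conversely, {a, b, d, g} is a clique of size 4, and the vertices of any clique must share a bag in every tree decomposition; so some bag has ≥ 4 vertices and tw(G) ≥ 3. Therefore the treewidth is 3.

Treewidth 3.
One optimal decomposition is:
Bags: B1 = {a, c, f, g}  B2 = {a, e, f, g}  B3 = {a, b, f, g}  B4 = {a, b, d, g}
Tree: B1–B2, B1–B3, B3–B4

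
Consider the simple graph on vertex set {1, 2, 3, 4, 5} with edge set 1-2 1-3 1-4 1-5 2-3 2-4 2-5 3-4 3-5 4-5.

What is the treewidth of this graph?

A width-4 tree decomposition is:
Bags: B1 = {1, 2, 3, 4, 5}
Tree: (single bag)
A single bag containing all 5 vertices is trivially a valid decomposition of width 4. On the other hand G contains the 5-clique {1, 2, 3, 4, 5}. A clique must lie in a single bag of any decomposition, so no decomposition can have width below 4. Combining the bounds, tw(G) = 4.

4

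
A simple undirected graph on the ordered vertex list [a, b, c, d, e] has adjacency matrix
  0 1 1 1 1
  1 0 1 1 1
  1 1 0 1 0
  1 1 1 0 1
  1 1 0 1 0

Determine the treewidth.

A width-3 tree decomposition is:
Bags: B1 = {a, b, c, d}  B2 = {a, b, d, e}
Tree: B1–B2
Every bag has size at most 4, so the width is 4 − 1 = 3 and tw(G) ≤ 3. Conversely, {a, b, d, e} is a clique of size 4, and the vertices of any clique must share a bag in every tree decomposition; so some bag has ≥ 4 vertices and tw(G) ≥ 3. Therefore the treewidth is 3.

3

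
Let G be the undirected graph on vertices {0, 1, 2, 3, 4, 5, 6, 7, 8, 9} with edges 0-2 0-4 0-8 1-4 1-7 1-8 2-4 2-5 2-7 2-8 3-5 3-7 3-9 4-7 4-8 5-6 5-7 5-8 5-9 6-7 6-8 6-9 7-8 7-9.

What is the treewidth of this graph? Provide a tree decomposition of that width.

Treewidth 3.
Bags: B1 = {5, 6, 7, 8}  B2 = {2, 5, 7, 8}  B3 = {2, 4, 7, 8}  B4 = {0, 2, 4, 8}  B5 = {1, 4, 7, 8}  B6 = {5, 6, 7, 9}  B7 = {3, 5, 7, 9}
Tree: B1–B2, B2–B3, B3–B4, B3–B5, B1–B6, B6–B7

Each bag holds 4 vertices, so the decomposition has width 3, which upper-bounds the treewidth. For the lower bound, the 4 vertices {0, 2, 4, 8} are pairwise adjacent, and any tree decomposition puts a clique entirely inside one bag — forcing width ≥ 3. Combining the bounds, tw(G) = 3.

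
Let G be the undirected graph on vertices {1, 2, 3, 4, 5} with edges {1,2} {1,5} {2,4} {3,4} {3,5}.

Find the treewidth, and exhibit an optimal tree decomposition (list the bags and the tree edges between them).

Each bag holds 3 vertices, so the decomposition has width 2, which upper-bounds the treewidth. Since 3–4–2–1–5–3 is a cycle in G, G is not acyclic. Forests are exactly the graphs of treewidth ≤ 1, so tw(G) ≥ 2. Therefore the treewidth is 2.

Treewidth 2.
Bags: B1 = {2, 3, 4}  B2 = {1, 2, 3}  B3 = {1, 3, 5}
Tree: B1–B2, B2–B3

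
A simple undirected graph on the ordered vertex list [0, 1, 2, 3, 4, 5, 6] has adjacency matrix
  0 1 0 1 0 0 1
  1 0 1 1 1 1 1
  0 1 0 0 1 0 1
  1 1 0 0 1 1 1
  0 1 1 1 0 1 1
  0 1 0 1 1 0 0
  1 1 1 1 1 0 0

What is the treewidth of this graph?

A width-3 tree decomposition is:
Bags: B1 = {1, 3, 4, 6}  B2 = {1, 2, 4, 6}  B3 = {1, 3, 4, 5}  B4 = {0, 1, 3, 6}
Tree: B1–B2, B1–B3, B1–B4
The largest bag has 4 vertices, giving width 3; this decomposition certifies tw(G) ≤ 3. For the lower bound, the 4 vertices {1, 2, 4, 6} are pairwise adjacent, and any tree decomposition puts a clique entirely inside one bag — forcing width ≥ 3. Hence tw(G) = 3 exactly.

3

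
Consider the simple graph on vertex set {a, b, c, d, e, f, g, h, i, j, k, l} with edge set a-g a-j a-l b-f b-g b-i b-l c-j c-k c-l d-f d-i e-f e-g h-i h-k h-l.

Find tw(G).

A width-3 tree decomposition is:
Bags: B1 = {d, e, f, i}  B2 = {b, e, f, i}  B3 = {b, e, g, i}  B4 = {b, g, h, i}  B5 = {b, g, h, l}  B6 = {a, g, h, l}  B7 = {a, h, k, l}  B8 = {a, c, k, l}  B9 = {a, c, j, k}
Tree: B1–B2, B2–B3, B3–B4, B4–B5, B5–B6, B6–B7, B7–B8, B8–B9
Every bag has size at most 4, so the width is 4 − 1 = 3 and tw(G) ≤ 3. For the lower bound: the 4 vertex sets {d,e,f}, {i}, {b}, {a,g,h,l} are disjoint, each induces a connected subgraph, and every pair is joined by at least one edge of G. Contracting each set to a single vertex therefore yields K_{4} as a minor, and since treewidth is minor-monotone, tw(G) ≥ tw(K_{4}) = 3. Therefore the treewidth is 3.

3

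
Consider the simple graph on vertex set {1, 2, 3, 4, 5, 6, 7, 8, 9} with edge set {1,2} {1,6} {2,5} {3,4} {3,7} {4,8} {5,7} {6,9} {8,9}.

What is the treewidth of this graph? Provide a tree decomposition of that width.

Treewidth 2.
One such decomposition:
Bags: B1 = {1, 6, 9}  B2 = {1, 2, 9}  B3 = {2, 5, 9}  B4 = {5, 7, 9}  B5 = {3, 7, 9}  B6 = {3, 4, 9}  B7 = {4, 8, 9}
Tree: B1–B2, B2–B3, B3–B4, B4–B5, B5–B6, B6–B7

Each bag holds 3 vertices, so the decomposition has width 2, which upper-bounds the treewidth. The edges 9–6–1–2–5–7–3–4–8–9 form a cycle, so G is not a tree and its treewidth is at least 2. Combining the bounds, tw(G) = 2.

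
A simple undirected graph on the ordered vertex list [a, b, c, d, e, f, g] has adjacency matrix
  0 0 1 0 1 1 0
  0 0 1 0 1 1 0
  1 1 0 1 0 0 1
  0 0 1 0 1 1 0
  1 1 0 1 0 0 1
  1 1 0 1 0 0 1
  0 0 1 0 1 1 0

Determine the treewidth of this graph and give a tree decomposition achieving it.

The largest bag has 4 vertices, giving width 3; this decomposition certifies tw(G) ≤ 3. For the lower bound: the 4 vertex sets {b,f}, {d,e}, {c}, {a} are disjoint, each induces a connected subgraph, and every pair is joined by at least one edge of G. Contracting each set to a single vertex therefore yields K_{4} as a minor, and since treewidth is minor-monotone, tw(G) ≥ tw(K_{4}) = 3. Hence tw(G) = 3 exactly.

Treewidth 3.
Bags: B1 = {b, c, e, f}  B2 = {c, d, e, f}  B3 = {a, c, e, f}  B4 = {c, e, f, g}
Tree: B1–B2, B2–B3, B3–B4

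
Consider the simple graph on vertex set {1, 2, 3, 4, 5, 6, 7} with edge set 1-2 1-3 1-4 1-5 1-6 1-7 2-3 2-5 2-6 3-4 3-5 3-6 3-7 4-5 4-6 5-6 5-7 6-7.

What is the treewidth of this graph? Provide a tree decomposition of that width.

Treewidth 4.
One optimal decomposition is:
Bags: B1 = {1, 3, 4, 5, 6}  B2 = {1, 3, 5, 6, 7}  B3 = {1, 2, 3, 5, 6}
Tree: B1–B2, B1–B3

Each bag holds 5 vertices, so the decomposition has width 4, which upper-bounds the treewidth. Conversely, {1, 2, 3, 5, 6} is a clique of size 5, and the vertices of any clique must share a bag in every tree decomposition; so some bag has ≥ 5 vertices and tw(G) ≥ 4. Hence tw(G) = 4 exactly.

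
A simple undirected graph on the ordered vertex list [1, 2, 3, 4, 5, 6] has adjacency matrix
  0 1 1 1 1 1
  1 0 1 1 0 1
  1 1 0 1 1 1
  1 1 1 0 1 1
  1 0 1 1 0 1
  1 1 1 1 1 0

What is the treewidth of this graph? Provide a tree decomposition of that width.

Treewidth 4.
One such decomposition:
Bags: B1 = {1, 3, 4, 5, 6}  B2 = {1, 2, 3, 4, 6}
Tree: B1–B2

Every bag has size at most 5, so the width is 5 − 1 = 4 and tw(G) ≤ 4. For the lower bound, the 5 vertices {1, 2, 3, 4, 6} are pairwise adjacent, and any tree decomposition puts a clique entirely inside one bag — forcing width ≥ 4. Therefore the treewidth is 4.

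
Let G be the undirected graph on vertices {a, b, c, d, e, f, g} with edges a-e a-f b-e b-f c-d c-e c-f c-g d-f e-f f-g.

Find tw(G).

2

A width-2 tree decomposition is:
Bags: B1 = {c, d, f}  B2 = {c, e, f}  B3 = {b, e, f}  B4 = {c, f, g}  B5 = {a, e, f}
Tree: B1–B2, B2–B3, B2–B4, B3–B5
Every bag has size at most 3, so the width is 3 − 1 = 2 and tw(G) ≤ 2. For the lower bound, the 3 vertices {c, d, f} are pairwise adjacent, and any tree decomposition puts a clique entirely inside one bag — forcing width ≥ 2. Hence tw(G) = 2 exactly.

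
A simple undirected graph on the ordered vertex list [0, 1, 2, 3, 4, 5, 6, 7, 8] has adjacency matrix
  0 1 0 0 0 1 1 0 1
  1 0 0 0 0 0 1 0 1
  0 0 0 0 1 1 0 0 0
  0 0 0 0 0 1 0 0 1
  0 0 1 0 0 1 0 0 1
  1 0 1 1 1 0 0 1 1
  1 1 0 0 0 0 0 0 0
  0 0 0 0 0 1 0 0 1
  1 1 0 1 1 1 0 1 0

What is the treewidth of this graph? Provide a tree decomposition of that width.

The largest bag has 3 vertices, giving width 2; this decomposition certifies tw(G) ≤ 2. Conversely, {0, 1, 8} is a clique of size 3, and the vertices of any clique must share a bag in every tree decomposition; so some bag has ≥ 3 vertices and tw(G) ≥ 2. The upper and lower bounds meet at 2, so that is the treewidth.

Treewidth 2.
One optimal decomposition is:
Bags: B1 = {4, 5, 8}  B2 = {5, 7, 8}  B3 = {3, 5, 8}  B4 = {0, 5, 8}  B5 = {0, 1, 8}  B6 = {2, 4, 5}  B7 = {0, 1, 6}
Tree: B1–B2, B1–B3, B3–B4, B4–B5, B1–B6, B5–B7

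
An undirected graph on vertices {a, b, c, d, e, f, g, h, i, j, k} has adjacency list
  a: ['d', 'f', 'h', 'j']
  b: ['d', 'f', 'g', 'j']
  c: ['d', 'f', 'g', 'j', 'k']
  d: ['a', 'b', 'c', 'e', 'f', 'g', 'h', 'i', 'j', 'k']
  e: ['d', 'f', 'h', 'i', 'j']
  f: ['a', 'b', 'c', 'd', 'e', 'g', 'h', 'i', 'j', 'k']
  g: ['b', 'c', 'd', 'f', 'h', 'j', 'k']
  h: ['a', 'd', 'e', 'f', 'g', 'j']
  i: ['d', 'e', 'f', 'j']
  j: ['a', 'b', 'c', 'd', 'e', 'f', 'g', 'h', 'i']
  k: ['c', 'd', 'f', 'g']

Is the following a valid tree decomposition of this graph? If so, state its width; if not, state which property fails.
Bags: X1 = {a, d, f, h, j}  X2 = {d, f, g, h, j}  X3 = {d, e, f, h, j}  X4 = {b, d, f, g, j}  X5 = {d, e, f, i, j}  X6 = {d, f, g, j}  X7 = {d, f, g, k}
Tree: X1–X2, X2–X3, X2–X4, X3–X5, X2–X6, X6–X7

No — vertex c appears in no bag.

A tree decomposition must satisfy three properties: every vertex lies in some bag; for every edge, both endpoints lie together in some bag; and for every vertex, the bags containing it form a connected subtree. Here vertex c appears in no bag, so the decomposition is invalid.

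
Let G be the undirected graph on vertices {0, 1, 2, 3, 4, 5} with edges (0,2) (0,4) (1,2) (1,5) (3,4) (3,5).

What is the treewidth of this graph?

A width-2 tree decomposition is:
Bags: B1 = {0, 1, 2}  B2 = {0, 1, 5}  B3 = {0, 3, 5}  B4 = {0, 3, 4}
Tree: B1–B2, B2–B3, B3–B4
Every bag has size at most 3, so the width is 3 − 1 = 2 and tw(G) ≤ 2. For the lower bound, G contains the cycle 0–2–1–5–3–4–0, so G is not a forest; only forests have treewidth ≤ 1, hence tw(G) ≥ 2. Hence tw(G) = 2 exactly.

2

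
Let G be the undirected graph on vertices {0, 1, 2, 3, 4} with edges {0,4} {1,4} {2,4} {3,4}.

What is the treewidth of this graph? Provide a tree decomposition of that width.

Each bag holds 2 vertices, so the decomposition has width 1, which upper-bounds the treewidth. Any graph with an edge has treewidth ≥ 1, and G has the edge 4–3. Combining the bounds, tw(G) = 1.

Treewidth 1.
One such decomposition:
Bags: B1 = {3, 4}  B2 = {0, 4}  B3 = {1, 4}  B4 = {2, 4}
Tree: B1–B2, B2–B3, B3–B4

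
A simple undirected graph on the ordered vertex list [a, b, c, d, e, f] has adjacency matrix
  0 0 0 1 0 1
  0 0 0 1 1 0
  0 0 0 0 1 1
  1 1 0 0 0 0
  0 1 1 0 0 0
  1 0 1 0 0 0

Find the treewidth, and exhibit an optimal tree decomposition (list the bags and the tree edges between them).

Treewidth 2.
One such decomposition:
Bags: B1 = {a, c, f}  B2 = {a, c, d}  B3 = {b, c, d}  B4 = {b, c, e}
Tree: B1–B2, B2–B3, B3–B4

The largest bag has 3 vertices, giving width 2; this decomposition certifies tw(G) ≤ 2. The edges c–f–a–d–b–e–c form a cycle, so G is not a tree and its treewidth is at least 2. Therefore the treewidth is 2.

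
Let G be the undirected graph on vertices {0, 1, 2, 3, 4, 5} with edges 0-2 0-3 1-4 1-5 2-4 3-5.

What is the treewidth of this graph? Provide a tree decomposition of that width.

The largest bag has 3 vertices, giving width 2; this decomposition certifies tw(G) ≤ 2. The edges 3–0–2–4–1–5–3 form a cycle, so G is not a tree and its treewidth is at least 2. The upper and lower bounds meet at 2, so that is the treewidth.

Treewidth 2.
One optimal decomposition is:
Bags: B1 = {0, 2, 3}  B2 = {2, 3, 4}  B3 = {1, 3, 4}  B4 = {1, 3, 5}
Tree: B1–B2, B2–B3, B3–B4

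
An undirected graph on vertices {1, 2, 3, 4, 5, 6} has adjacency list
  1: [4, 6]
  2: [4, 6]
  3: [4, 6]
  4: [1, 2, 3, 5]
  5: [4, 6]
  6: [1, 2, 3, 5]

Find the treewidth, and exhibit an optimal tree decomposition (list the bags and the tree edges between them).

Treewidth 2.
One such decomposition:
Bags: B1 = {1, 4, 6}  B2 = {4, 5, 6}  B3 = {2, 4, 6}  B4 = {3, 4, 6}
Tree: B1–B2, B2–B3, B3–B4

Every bag has size at most 3, so the width is 3 − 1 = 2 and tw(G) ≤ 2. Since 1–4–5–6–1 is a cycle in G, G is not acyclic. Forests are exactly the graphs of treewidth ≤ 1, so tw(G) ≥ 2. Combining the bounds, tw(G) = 2.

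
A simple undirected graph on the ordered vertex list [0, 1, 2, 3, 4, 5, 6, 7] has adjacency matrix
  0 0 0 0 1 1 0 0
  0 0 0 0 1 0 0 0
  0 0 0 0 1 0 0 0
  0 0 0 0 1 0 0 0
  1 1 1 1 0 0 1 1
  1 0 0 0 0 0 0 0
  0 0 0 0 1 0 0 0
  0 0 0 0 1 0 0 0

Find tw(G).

A width-1 tree decomposition is:
Bags: B1 = {0, 5}  B2 = {0, 4}  B3 = {1, 4}  B4 = {3, 4}  B5 = {4, 7}  B6 = {2, 4}  B7 = {4, 6}
Tree: B1–B2, B2–B3, B2–B4, B4–B5, B4–B6, B4–B7
Each bag holds 2 vertices, so the decomposition has width 1, which upper-bounds the treewidth. Any graph with an edge has treewidth ≥ 1, and G has the edge 0–5. Hence tw(G) = 1 exactly.

1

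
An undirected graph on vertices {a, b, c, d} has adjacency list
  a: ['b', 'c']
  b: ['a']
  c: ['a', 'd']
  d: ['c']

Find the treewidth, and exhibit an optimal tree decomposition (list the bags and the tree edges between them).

Treewidth 1.
One such decomposition:
Bags: B1 = {c, d}  B2 = {a, c}  B3 = {a, b}
Tree: B1–B2, B2–B3

The largest bag has 2 vertices, giving width 1; this decomposition certifies tw(G) ≤ 1. G has an edge, so its treewidth is at least 1. Hence tw(G) = 1 exactly.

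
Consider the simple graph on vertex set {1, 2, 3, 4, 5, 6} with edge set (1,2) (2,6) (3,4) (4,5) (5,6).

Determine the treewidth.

A width-1 tree decomposition is:
Bags: B1 = {1, 2}  B2 = {2, 6}  B3 = {5, 6}  B4 = {4, 5}  B5 = {3, 4}
Tree: B1–B2, B2–B3, B3–B4, B4–B5
The largest bag has 2 vertices, giving width 1; this decomposition certifies tw(G) ≤ 1. Any graph with an edge has treewidth ≥ 1, and G has the edge 1–2. Combining the bounds, tw(G) = 1.

1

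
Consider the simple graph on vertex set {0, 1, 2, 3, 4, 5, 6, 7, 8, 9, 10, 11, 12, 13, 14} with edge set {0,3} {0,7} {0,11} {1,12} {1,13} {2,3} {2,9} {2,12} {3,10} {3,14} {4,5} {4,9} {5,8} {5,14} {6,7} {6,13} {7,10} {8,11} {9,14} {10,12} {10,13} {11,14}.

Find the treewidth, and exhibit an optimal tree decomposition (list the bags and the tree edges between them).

Treewidth 3.
One such decomposition:
Bags: B1 = {1, 6, 7, 13}  B2 = {1, 7, 10, 13}  B3 = {1, 7, 10, 12}  B4 = {0, 7, 10, 12}  B5 = {0, 3, 10, 12}  B6 = {0, 2, 3, 12}  B7 = {0, 2, 3, 11}  B8 = {2, 3, 11, 14}  B9 = {2, 9, 11, 14}  B10 = {8, 9, 11, 14}  B11 = {5, 8, 9, 14}  B12 = {4, 5, 8, 9}
Tree: B1–B2, B2–B3, B3–B4, B4–B5, B5–B6, B6–B7, B7–B8, B8–B9, B9–B10, B10–B11, B11–B12

Each bag holds 4 vertices, so the decomposition has width 3, which upper-bounds the treewidth. For the lower bound: the 4 vertex sets {1,6,13}, {7}, {10}, {0,2,3,12} are disjoint, each induces a connected subgraph, and every pair is joined by at least one edge of G. Contracting each set to a single vertex therefore yields K_{4} as a minor, and since treewidth is minor-monotone, tw(G) ≥ tw(K_{4}) = 3. The upper and lower bounds meet at 3, so that is the treewidth.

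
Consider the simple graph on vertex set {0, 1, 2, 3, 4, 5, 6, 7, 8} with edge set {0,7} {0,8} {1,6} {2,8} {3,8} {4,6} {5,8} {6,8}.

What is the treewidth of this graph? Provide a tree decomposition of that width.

Treewidth 1.
Bags: B1 = {3, 8}  B2 = {6, 8}  B3 = {4, 6}  B4 = {0, 8}  B5 = {5, 8}  B6 = {2, 8}  B7 = {1, 6}  B8 = {0, 7}
Tree: B1–B2, B2–B3, B1–B4, B1–B5, B5–B6, B2–B7, B4–B8

The largest bag has 2 vertices, giving width 1; this decomposition certifies tw(G) ≤ 1. Since G has at least one edge (e.g. 3–8), it is not an edgeless graph, so tw(G) ≥ 1. Hence tw(G) = 1 exactly.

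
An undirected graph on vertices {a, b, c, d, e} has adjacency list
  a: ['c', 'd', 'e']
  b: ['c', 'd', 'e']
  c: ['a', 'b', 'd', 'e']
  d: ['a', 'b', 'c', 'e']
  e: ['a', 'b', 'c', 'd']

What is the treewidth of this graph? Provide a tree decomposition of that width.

Every bag has size at most 4, so the width is 4 − 1 = 3 and tw(G) ≤ 3. On the other hand G contains the 4-clique {a, c, d, e}. A clique must lie in a single bag of any decomposition, so no decomposition can have width below 3. Hence tw(G) = 3 exactly.

Treewidth 3.
One such decomposition:
Bags: B1 = {a, c, d, e}  B2 = {b, c, d, e}
Tree: B1–B2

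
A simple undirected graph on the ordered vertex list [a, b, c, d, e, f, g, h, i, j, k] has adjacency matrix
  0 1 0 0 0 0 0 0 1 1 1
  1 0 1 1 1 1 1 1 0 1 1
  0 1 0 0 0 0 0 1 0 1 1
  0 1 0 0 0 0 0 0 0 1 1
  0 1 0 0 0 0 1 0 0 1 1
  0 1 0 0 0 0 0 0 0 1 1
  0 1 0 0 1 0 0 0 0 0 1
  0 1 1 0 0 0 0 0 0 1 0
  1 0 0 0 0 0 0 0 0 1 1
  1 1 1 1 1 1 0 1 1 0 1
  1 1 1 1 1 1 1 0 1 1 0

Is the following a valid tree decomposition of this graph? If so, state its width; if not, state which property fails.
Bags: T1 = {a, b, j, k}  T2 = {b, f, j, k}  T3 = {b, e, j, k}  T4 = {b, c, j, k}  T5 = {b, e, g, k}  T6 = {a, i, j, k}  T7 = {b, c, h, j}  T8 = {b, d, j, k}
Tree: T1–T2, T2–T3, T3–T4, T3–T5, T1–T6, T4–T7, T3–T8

Yes; width 3.

Every vertex of G appears in some bag (union = {a, b, c, d, e, f, g, h, i, j, k}); every edge is covered by a bag; and for each vertex v the set of bags containing v is connected in the bag tree. The decomposition is therefore valid. The largest bag has 4 vertices, so the width is 3.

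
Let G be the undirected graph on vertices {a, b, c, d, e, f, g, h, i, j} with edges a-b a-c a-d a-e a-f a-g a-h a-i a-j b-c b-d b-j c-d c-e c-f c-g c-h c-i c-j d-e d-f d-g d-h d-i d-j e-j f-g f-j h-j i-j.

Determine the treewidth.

4

A width-4 tree decomposition is:
Bags: B1 = {a, c, d, h, j}  B2 = {a, b, c, d, j}  B3 = {a, c, d, f, j}  B4 = {a, c, d, e, j}  B5 = {a, c, d, f, g}  B6 = {a, c, d, i, j}
Tree: B1–B2, B1–B3, B1–B4, B3–B5, B2–B6
The largest bag has 5 vertices, giving width 4; this decomposition certifies tw(G) ≤ 4. On the other hand G contains the 5-clique {a, c, d, f, g}. A clique must lie in a single bag of any decomposition, so no decomposition can have width below 4. Therefore the treewidth is 4.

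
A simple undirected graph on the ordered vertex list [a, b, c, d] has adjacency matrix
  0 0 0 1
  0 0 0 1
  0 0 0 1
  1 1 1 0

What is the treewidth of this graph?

A width-1 tree decomposition is:
Bags: B1 = {b, d}  B2 = {a, d}  B3 = {c, d}
Tree: B1–B2, B2–B3
The largest bag has 2 vertices, giving width 1; this decomposition certifies tw(G) ≤ 1. Since G has at least one edge (e.g. b–d), it is not an edgeless graph, so tw(G) ≥ 1. Combining the bounds, tw(G) = 1.

1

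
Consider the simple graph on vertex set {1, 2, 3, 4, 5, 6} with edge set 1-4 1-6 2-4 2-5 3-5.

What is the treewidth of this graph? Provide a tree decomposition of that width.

Treewidth 1.
One such decomposition:
Bags: B1 = {1, 6}  B2 = {1, 4}  B3 = {2, 4}  B4 = {2, 5}  B5 = {3, 5}
Tree: B1–B2, B2–B3, B3–B4, B4–B5

The largest bag has 2 vertices, giving width 1; this decomposition certifies tw(G) ≤ 1. Any graph with an edge has treewidth ≥ 1, and G has the edge 6–1. Therefore the treewidth is 1.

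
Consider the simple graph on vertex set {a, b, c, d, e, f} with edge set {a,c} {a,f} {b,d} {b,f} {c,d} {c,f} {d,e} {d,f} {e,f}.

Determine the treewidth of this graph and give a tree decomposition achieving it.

The largest bag has 3 vertices, giving width 2; this decomposition certifies tw(G) ≤ 2. Conversely, {d, e, f} is a clique of size 3, and the vertices of any clique must share a bag in every tree decomposition; so some bag has ≥ 3 vertices and tw(G) ≥ 2. The upper and lower bounds meet at 2, so that is the treewidth.

Treewidth 2.
One such decomposition:
Bags: B1 = {c, d, f}  B2 = {b, d, f}  B3 = {a, c, f}  B4 = {d, e, f}
Tree: B1–B2, B1–B3, B2–B4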